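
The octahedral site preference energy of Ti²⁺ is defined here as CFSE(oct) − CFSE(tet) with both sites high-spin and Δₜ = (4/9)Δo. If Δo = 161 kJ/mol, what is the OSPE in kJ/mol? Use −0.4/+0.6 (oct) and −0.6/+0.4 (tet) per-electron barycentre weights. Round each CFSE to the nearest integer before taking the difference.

Ti²⁺: group 4, so d-count = 4 − 2 = 2.
Octahedral high-spin t2g^2 e_g^0: CFSE = -0.8 × 161 = -129 kJ/mol.
In a tetrahedral site the filling is e^2 t2^0: CFSE(tet) = -1.2Δₜ = -1.2 × (4/9)(161) = -86 kJ/mol.
OSPE = -129 − (-86) = -43 kJ/mol.

-43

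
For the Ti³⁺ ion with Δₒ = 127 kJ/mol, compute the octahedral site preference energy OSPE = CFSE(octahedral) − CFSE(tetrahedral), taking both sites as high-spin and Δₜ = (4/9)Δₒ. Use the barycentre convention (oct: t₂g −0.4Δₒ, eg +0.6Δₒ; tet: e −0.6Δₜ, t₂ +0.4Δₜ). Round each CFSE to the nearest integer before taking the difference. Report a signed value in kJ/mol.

-17

Ti³⁺: group 4, so d-count = 4 − 3 = 1.
Octahedral (high-spin): t₂g¹ eg⁰, CFSE = 1(−0.4) + 0(+0.6) = -0.4Δₒ = -0.4 × 127 = -51 kJ/mol.
In a tetrahedral site the filling is e¹ t₂⁰: CFSE(tet) = -0.6Δₜ = -0.6 × (4/9)(127) = -34 kJ/mol.
Subtracting, OSPE = -51 − (-34) = -17 kJ/mol.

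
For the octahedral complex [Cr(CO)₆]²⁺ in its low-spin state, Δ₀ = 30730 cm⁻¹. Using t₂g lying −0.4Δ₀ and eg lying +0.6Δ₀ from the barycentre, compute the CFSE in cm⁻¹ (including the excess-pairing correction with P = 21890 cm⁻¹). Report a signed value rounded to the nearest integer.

-27278

CO is neutral, so the +2 overall charge sits on Cr: oxidation state +2.
Group 6 minus oxidation state +2 gives a d⁴ configuration for Cr²⁺.
Configuration: t₂g⁴ eg⁰.
Orbital CFSE = 4(-0.4) + 0(0.6) = -1.6Δ₀ = -1.6 × 30730 = -49168 cm⁻¹.
High-spin d⁴ would be t₂g³ eg¹ with 0 pairs; low-spin has 1, so 1 excess pair costs +1P = +21890 cm⁻¹.
Net CFSE = -49168 + 21890 = -27278 cm⁻¹.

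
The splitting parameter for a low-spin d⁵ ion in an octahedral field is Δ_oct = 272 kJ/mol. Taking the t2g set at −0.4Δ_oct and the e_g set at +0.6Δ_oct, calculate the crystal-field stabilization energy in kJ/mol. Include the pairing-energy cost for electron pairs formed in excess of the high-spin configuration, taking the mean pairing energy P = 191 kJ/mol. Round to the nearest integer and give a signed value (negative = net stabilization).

The d⁵ electrons fill as t2g^5 e_g^0.
CFSE(orbital) = 5×(-0.4Δ_oct) + 0×(0.6Δ_oct) = -2.0Δ_oct; with Δ_oct = 272 kJ/mol that is -544 kJ/mol.
Relative to high-spin t2g^3 e_g^2 (0 paired), the low-spin configuration has 2 additional pairs, contributing +2 × 191 = +382 kJ/mol.
Overall CFSE = -544 + 382 = -162 kJ/mol.

-162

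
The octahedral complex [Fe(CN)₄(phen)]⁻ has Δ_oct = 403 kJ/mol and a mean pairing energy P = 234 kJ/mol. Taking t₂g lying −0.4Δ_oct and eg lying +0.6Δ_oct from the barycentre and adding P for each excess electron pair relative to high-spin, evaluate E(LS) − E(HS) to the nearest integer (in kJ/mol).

-338

Ligand charges: 4×(-1) from CN⁻ and 1×(+0) from phen sum to -4; with overall charge -1, Fe is +3.
Fe is in group 8, so Fe³⁺ is d⁵ (8 − 3 = 5).
High-spin d⁵ fills as t₂g³ eg² with CFSE 3(−0.4) + 2(+0.6) = 0.0Δ_oct = 0 kJ/mol.
For low-spin the configuration is t₂g⁵ eg⁰: orbital energy -2.0 × 403 = -806 kJ/mol, and 2 additional pairs relative to high-spin add 468 kJ/mol, giving -338 kJ/mol.
The difference is -338 − (0) = -338 kJ/mol, so low-spin lies lower.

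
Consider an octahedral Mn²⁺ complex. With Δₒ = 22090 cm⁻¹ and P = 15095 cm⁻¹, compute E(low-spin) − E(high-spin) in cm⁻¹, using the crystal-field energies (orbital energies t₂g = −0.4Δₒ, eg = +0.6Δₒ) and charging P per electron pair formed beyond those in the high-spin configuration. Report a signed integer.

-13990

Group 7 minus oxidation state +2 gives a d⁵ configuration for Mn²⁺.
High-spin d⁵ fills as t₂g³ eg² with CFSE 3(−0.4) + 2(+0.6) = 0.0Δₒ = 0 cm⁻¹.
Low-spin: t₂g⁵ eg⁰, orbital CFSE = -2.0Δₒ = -44180 cm⁻¹; plus 2 excess pairs × P = +30190 cm⁻¹; total -13990 cm⁻¹.
Thus E(LS) − E(HS) = -13990 cm⁻¹.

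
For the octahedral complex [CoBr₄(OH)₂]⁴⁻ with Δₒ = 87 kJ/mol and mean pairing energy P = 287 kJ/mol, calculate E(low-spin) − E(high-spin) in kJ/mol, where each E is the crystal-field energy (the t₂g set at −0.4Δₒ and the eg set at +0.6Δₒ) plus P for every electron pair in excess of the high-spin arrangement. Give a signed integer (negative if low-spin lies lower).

200

Ligand charges: 4×(-1) from Br⁻ and 2×(-1) from OH⁻ sum to -6; with overall charge -4, Co is +2.
Co sits in group 9; removing 2 electrons leaves Co²⁺ with 9 − 2 = 7 d electrons.
High-spin: t₂g⁵ eg², CFSE = -0.8Δₒ = -70 kJ/mol.
Low-spin: t₂g⁶ eg¹, orbital CFSE = -1.8Δₒ = -157 kJ/mol; plus 1 excess pair × P = +287 kJ/mol; total 130 kJ/mol.
Thus E(LS) − E(HS) = 200 kJ/mol.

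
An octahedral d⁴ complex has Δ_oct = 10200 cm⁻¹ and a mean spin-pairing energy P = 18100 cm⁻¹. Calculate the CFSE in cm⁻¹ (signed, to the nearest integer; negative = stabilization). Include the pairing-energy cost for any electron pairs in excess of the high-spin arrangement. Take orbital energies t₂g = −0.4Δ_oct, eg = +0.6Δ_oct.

-6120

Δ_oct < P, so pairing is avoided: the ground state is high-spin.
Filling d⁴ accordingly: t₂g³ eg¹.
Orbital CFSE = -0.6Δ_oct = -0.6 × 10200 = -6120 cm⁻¹.
High-spin has no excess pairs, so no pairing correction applies.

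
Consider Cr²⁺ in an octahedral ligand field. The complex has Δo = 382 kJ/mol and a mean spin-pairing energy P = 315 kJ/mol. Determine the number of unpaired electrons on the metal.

2

Cr is in group 6, so Cr²⁺ is d⁴ (6 − 2 = 4).
Δo > P, so pairing is preferred: the ground state is low-spin.
That gives t2g^4 e_g^0.
Unpaired electrons: 2.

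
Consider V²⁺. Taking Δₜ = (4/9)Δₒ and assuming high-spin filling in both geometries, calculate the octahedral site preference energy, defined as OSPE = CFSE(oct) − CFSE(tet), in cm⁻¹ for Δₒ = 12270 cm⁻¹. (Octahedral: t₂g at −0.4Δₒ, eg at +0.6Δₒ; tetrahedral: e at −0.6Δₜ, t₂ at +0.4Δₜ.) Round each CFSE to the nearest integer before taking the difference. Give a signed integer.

-10361

V sits in group 5; removing 2 electrons leaves V²⁺ with 5 − 2 = 3 d electrons.
Octahedral (high-spin): t2g^3 e_g^0, CFSE = 3(−0.4) + 0(+0.6) = -1.2Δₒ = -1.2 × 12270 = -14724 cm⁻¹.
In a tetrahedral site the filling is e^2 t2^1: CFSE(tet) = -0.8Δₜ = -0.8 × (4/9)(12270) = -4363 cm⁻¹.
OSPE = -14724 − (-4363) = -10361 cm⁻¹.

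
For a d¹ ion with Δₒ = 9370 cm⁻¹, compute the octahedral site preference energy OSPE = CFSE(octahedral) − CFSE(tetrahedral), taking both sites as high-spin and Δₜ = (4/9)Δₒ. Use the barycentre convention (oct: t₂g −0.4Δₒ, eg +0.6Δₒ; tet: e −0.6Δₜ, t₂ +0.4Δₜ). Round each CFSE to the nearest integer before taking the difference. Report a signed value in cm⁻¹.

-1249

Octahedral high-spin t2g^1 e_g^0: CFSE = -0.4 × 9370 = -3748 cm⁻¹.
In a tetrahedral site the filling is e^1 t2^0: CFSE(tet) = -0.6Δₜ = -0.6 × (4/9)(9370) = -2499 cm⁻¹.
OSPE = -3748 − (-2499) = -1249 cm⁻¹.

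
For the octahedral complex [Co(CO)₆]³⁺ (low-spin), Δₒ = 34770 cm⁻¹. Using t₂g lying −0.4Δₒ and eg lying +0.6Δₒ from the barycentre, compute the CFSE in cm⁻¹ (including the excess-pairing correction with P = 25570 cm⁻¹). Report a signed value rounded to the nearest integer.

-32308

CO is neutral, so the +3 overall charge sits on Co: oxidation state +3.
Co sits in group 9; removing 3 electrons leaves Co³⁺ with 9 − 3 = 6 d electrons.
Electron filling gives t₂g⁶ eg⁰.
The orbital stabilization is -2.4Δₒ = -2.4 × 34770 = -83448 cm⁻¹.
High-spin d⁶ would be t₂g⁴ eg² with 1 pair; low-spin has 3, so 2 excess pairs cost +2P = +51140 cm⁻¹.
Net CFSE = -83448 + 51140 = -32308 cm⁻¹.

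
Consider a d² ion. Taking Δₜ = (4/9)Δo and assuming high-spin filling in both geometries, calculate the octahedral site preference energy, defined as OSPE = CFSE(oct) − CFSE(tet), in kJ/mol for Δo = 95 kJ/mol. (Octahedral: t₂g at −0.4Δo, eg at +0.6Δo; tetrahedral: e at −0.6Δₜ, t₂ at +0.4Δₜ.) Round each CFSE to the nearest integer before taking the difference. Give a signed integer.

-25

In an octahedral site d² (HS) is t2g^2 e_g^0, giving CFSE(oct) = -0.8Δo = -76 kJ/mol.
Tetrahedral e^2 t2^0 gives -1.2Δₜ = -1.2 × (4/9) × 95 = -51 kJ/mol.
OSPE = -76 − (-51) = -25 kJ/mol.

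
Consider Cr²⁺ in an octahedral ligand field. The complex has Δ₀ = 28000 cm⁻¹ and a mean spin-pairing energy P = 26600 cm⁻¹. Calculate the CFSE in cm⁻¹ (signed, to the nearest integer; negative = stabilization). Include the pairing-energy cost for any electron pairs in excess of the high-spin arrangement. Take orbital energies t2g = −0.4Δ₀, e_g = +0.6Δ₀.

Cr sits in group 6; removing 2 electrons leaves Cr²⁺ with 6 − 2 = 4 d electrons.
Since Δ₀ = 28000 cm⁻¹ > P = 26600 cm⁻¹, the complex adopts the low-spin configuration.
Configuration: t2g^4 e_g^0.
Orbital CFSE = -1.6Δ₀ = -1.6 × 28000 = -44800 cm⁻¹.
Excess pairs vs high-spin: 1 − 0 = 1; pairing cost = +26600 cm⁻¹.
Net CFSE = -44800 + 26600 = -18200 cm⁻¹.

-18200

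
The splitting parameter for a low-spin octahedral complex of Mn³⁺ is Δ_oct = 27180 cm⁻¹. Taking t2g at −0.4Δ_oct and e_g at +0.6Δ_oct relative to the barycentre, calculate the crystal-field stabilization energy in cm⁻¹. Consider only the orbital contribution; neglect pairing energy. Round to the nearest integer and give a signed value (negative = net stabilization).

Mn is in group 7, so Mn³⁺ is d⁴ (7 − 3 = 4).
The d⁴ electrons fill as t2g^4 e_g^0.
Orbital CFSE = 4(-0.4) + 0(0.6) = -1.6Δ_oct = -1.6 × 27180 = -43488 cm⁻¹.

-43488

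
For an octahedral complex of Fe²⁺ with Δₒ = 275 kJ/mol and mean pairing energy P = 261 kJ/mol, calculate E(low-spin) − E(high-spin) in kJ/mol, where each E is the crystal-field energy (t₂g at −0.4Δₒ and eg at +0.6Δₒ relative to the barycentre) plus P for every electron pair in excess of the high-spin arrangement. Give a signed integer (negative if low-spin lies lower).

-28

Fe sits in group 8; removing 2 electrons leaves Fe²⁺ with 8 − 2 = 6 d electrons.
High-spin: t₂g⁴ eg², CFSE = -0.4Δₒ = -110 kJ/mol.
Low-spin: t₂g⁶ eg⁰, orbital CFSE = -2.4Δₒ = -660 kJ/mol; plus 2 excess pairs × P = +522 kJ/mol; total -138 kJ/mol.
The difference is -138 − (-110) = -28 kJ/mol, so low-spin lies lower.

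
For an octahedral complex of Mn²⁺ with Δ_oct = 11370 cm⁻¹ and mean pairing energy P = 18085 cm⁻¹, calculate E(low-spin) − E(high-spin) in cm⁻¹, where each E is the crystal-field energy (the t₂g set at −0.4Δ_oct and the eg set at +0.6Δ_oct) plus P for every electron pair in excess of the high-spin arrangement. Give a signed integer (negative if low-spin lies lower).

13430

Mn is in group 7, so Mn²⁺ is d⁵ (7 − 2 = 5).
High-spin d⁵ fills as t₂g³ eg² with CFSE 3(−0.4) + 2(+0.6) = 0.0Δ_oct = 0 cm⁻¹.
For low-spin the configuration is t₂g⁵ eg⁰: orbital energy -2.0 × 11370 = -22740 cm⁻¹, and 2 additional pairs relative to high-spin add 36170 cm⁻¹, giving 13430 cm⁻¹.
Thus E(LS) − E(HS) = 13430 cm⁻¹.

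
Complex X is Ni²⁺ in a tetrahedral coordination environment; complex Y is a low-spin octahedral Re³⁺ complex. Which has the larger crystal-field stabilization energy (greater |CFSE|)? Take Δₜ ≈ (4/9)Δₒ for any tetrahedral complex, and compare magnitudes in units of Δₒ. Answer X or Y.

X: Ni sits in group 10; removing 2 electrons leaves Ni²⁺ with 10 − 2 = 8 d electrons; With tetrahedral geometry the complex is necessarily high-spin; e⁴ t₂⁴, CFSE = -0.8Δₜ ≈ -0.36Δₒ.
Y: Group 7 minus oxidation state +3 gives a d⁴ configuration for Re³⁺; t₂g⁴ eg⁰, CFSE = -1.6Δₒ.
So Y has the larger |CFSE|.

Y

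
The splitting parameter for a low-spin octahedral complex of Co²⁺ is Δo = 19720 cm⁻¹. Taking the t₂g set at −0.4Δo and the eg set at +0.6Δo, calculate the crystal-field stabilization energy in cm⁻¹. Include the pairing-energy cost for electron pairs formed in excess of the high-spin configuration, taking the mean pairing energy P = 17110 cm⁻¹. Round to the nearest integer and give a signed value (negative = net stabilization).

-18386

Co²⁺: group 9, so d-count = 9 − 2 = 7.
Configuration: t₂g⁶ eg¹.
The orbital stabilization is -1.8Δo = -1.8 × 19720 = -35496 cm⁻¹.
Pairing penalty: 3 pairs vs 2 in the high-spin reference → 1 extra × P = 17110 cm⁻¹.
Overall CFSE = -35496 + 17110 = -18386 cm⁻¹.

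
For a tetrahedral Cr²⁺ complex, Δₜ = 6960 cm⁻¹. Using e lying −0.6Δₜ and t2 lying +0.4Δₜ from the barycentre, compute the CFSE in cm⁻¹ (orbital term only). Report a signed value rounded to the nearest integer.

-2784

Cr²⁺: group 6, so d-count = 6 − 2 = 4.
Tetrahedral fields are weak (Δₜ ≈ 4/9 Δₒ), so electrons fill high-spin.
The d⁴ electrons fill as e^2 t2^2.
CFSE(orbital) = 2×(-0.6Δₜ) + 2×(0.4Δₜ) = -0.4Δₜ; with Δₜ = 6960 cm⁻¹ that is -2784 cm⁻¹.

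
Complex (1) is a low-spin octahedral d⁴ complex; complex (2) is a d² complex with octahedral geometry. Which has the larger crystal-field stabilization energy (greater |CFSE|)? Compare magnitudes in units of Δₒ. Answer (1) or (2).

(1)

(1): t₂g⁴ eg⁰, CFSE = -1.6Δₒ.
(2): t2g^2 e_g^0, CFSE = -0.8Δₒ.
So (1) has the larger |CFSE|.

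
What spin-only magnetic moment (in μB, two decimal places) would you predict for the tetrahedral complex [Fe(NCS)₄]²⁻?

4.90 μB

Each NCS⁻ contributes -1; 4 × (-1) = -4. With overall charge -2, Fe is in the +2 oxidation state.
Fe²⁺: group 8, so d-count = 8 − 2 = 6.
With tetrahedral geometry the complex is necessarily high-spin.
Configuration: e³ t₂³ → 4 unpaired electrons.
μ(spin-only) = √[4(4+2)] = √24 ≈ 4.90 μB.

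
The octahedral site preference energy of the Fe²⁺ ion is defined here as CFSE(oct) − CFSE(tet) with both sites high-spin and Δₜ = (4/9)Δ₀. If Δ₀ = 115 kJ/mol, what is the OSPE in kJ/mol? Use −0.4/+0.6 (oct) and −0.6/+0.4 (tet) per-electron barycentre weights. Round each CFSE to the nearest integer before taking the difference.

Group 8 minus oxidation state +2 gives a d⁶ configuration for Fe²⁺.
In an octahedral site d⁶ (HS) is t₂g⁴ eg², giving CFSE(oct) = -0.4Δ₀ = -46 kJ/mol.
In a tetrahedral site the filling is e³ t₂³: CFSE(tet) = -0.6Δₜ = -0.6 × (4/9)(115) = -31 kJ/mol.
OSPE = -46 − (-31) = -15 kJ/mol.

-15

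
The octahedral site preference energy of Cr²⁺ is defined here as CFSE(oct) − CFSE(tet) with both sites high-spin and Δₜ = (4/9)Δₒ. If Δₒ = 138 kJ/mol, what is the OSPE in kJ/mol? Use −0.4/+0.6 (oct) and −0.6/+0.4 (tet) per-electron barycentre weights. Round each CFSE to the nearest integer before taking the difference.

Cr sits in group 6; removing 2 electrons leaves Cr²⁺ with 6 − 2 = 4 d electrons.
In an octahedral site d⁴ (HS) is t₂g³ eg¹, giving CFSE(oct) = -0.6Δₒ = -83 kJ/mol.
Tetrahedral: e² t₂², CFSE = 2(−0.6) + 2(+0.4) = -0.4Δₜ = -0.4 × (4/9) × 138 = -25 kJ/mol.
OSPE = -83 − (-25) = -58 kJ/mol.

-58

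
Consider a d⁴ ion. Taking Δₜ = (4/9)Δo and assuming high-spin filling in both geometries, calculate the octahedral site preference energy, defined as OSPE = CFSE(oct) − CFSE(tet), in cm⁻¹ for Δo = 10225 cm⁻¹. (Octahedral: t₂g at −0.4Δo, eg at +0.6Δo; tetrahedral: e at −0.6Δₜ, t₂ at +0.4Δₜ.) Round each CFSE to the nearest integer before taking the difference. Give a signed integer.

-4317

Octahedral (high-spin): t₂g³ eg¹, CFSE = 3(−0.4) + 1(+0.6) = -0.6Δo = -0.6 × 10225 = -6135 cm⁻¹.
Tetrahedral e² t₂² gives -0.4Δₜ = -0.4 × (4/9) × 10225 = -1818 cm⁻¹.
OSPE = CFSE(oct) − CFSE(tet) = -6135 − (-1818) = -4317 cm⁻¹.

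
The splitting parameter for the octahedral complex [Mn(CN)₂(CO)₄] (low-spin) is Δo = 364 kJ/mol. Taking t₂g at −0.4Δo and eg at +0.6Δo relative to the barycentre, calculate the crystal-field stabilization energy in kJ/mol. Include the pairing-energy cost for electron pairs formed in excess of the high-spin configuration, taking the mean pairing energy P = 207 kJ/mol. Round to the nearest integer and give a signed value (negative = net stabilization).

Ligand charges: 2×(-1) from CN⁻ and 4×(+0) from CO sum to -2; with overall charge +0, Mn is +2.
Mn is in group 7, so Mn²⁺ is d⁵ (7 − 2 = 5).
The d⁵ electrons fill as t₂g⁵ eg⁰.
The orbital stabilization is -2.0Δo = -2.0 × 364 = -728 kJ/mol.
Relative to high-spin t₂g³ eg² (0 paired), the low-spin configuration has 2 additional pairs, contributing +2 × 207 = +414 kJ/mol.
Net CFSE = -728 + 414 = -314 kJ/mol.

-314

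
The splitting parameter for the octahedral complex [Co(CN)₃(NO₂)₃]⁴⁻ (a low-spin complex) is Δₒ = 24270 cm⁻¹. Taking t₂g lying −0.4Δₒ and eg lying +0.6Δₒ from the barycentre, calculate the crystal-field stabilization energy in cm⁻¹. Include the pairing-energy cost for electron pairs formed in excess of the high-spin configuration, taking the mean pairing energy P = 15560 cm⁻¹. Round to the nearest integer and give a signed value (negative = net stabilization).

Ligand charges: 3×(-1) from CN⁻ and 3×(-1) from NO₂⁻ sum to -6; with overall charge -4, Co is +2.
Co sits in group 9; removing 2 electrons leaves Co²⁺ with 9 − 2 = 7 d electrons.
The d⁷ electrons fill as t₂g⁶ eg¹.
The orbital stabilization is -1.8Δₒ = -1.8 × 24270 = -43686 cm⁻¹.
Relative to high-spin t₂g⁵ eg² (2 paired), the low-spin configuration has 1 additional pair, contributing +1 × 15560 = +15560 cm⁻¹.
Combining: -43686 + 15560 = -28126 cm⁻¹.

-28126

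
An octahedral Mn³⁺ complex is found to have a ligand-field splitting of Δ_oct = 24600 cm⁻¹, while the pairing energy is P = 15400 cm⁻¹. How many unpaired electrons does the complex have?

2

Group 7 minus oxidation state +3 gives a d⁴ configuration for Mn³⁺.
Here Δ_oct > P (24600 > 15400), so the low-spin state is favoured.
That gives t₂g⁴ eg⁰.
Unpaired electrons: 2.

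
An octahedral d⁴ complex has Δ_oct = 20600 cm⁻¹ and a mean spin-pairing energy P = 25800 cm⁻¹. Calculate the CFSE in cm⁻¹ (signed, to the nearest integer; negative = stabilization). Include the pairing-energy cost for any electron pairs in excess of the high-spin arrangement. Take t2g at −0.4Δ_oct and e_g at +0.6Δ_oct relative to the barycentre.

-12360

With Δ_oct < P the complex is high-spin.
Configuration: t2g^3 e_g^1.
Orbital CFSE = -0.6Δ_oct = -0.6 × 20600 = -12360 cm⁻¹.
High-spin has no excess pairs, so no pairing correction applies.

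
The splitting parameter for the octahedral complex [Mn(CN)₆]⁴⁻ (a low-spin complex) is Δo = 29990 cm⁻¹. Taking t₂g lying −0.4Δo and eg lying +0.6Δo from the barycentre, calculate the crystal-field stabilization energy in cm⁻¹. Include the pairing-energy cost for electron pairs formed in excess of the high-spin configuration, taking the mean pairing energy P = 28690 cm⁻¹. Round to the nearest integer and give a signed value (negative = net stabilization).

Each CN⁻ contributes -1; 6 × (-1) = -6. With overall charge -4, Mn is in the +2 oxidation state.
Group 7 minus oxidation state +2 gives a d⁵ configuration for Mn²⁺.
Configuration: t₂g⁵ eg⁰.
CFSE(orbital) = 5×(-0.4Δo) + 0×(0.6Δo) = -2.0Δo; with Δo = 29990 cm⁻¹ that is -59980 cm⁻¹.
Pairing penalty: 2 pairs vs 0 in the high-spin reference → 2 extra × P = 57380 cm⁻¹.
Net CFSE = -59980 + 57380 = -2600 cm⁻¹.

-2600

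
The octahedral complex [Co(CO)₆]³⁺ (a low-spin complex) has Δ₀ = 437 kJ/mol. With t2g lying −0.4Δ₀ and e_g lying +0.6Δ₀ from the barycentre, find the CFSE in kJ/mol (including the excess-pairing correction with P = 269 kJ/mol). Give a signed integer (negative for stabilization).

-511

CO is neutral, so the +3 overall charge sits on Co: oxidation state +3.
Group 9 minus oxidation state +3 gives a d⁶ configuration for Co³⁺.
Electron filling gives t2g^6 e_g^0.
Orbital CFSE = 6(-0.4) + 0(0.6) = -2.4Δ₀ = -2.4 × 437 = -1049 kJ/mol.
High-spin d⁶ would be t2g^4 e_g^2 with 1 pair; low-spin has 3, so 2 excess pairs cost +2P = +538 kJ/mol.
Combining: -1049 + 538 = -511 kJ/mol.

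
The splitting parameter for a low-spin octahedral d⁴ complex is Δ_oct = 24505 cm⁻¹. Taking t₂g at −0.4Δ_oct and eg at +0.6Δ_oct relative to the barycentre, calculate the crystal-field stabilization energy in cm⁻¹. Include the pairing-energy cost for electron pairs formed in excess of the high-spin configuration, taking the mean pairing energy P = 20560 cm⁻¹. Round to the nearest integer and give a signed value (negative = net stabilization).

-18648

Configuration: t₂g⁴ eg⁰.
The orbital stabilization is -1.6Δ_oct = -1.6 × 24505 = -39208 cm⁻¹.
Pairing penalty: 1 pair vs 0 in the high-spin reference → 1 extra × P = 20560 cm⁻¹.
Combining: -39208 + 20560 = -18648 cm⁻¹.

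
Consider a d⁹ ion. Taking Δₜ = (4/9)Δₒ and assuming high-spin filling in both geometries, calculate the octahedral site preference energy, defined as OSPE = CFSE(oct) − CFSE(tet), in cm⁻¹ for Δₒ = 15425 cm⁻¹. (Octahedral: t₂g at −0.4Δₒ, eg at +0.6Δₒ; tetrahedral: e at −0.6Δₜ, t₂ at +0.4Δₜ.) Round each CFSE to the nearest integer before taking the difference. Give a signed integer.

In an octahedral site d⁹ (HS) is t₂g⁶ eg³, giving CFSE(oct) = -0.6Δₒ = -9255 cm⁻¹.
In a tetrahedral site the filling is e⁴ t₂⁵: CFSE(tet) = -0.4Δₜ = -0.4 × (4/9)(15425) = -2742 cm⁻¹.
OSPE = -9255 − (-2742) = -6513 cm⁻¹.

-6513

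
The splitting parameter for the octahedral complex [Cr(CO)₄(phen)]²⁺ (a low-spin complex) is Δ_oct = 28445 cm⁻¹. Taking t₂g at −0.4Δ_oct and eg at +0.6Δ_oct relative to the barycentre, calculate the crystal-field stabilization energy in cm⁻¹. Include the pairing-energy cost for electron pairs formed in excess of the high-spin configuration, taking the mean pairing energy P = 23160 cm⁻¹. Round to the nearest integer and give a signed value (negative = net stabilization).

-22352

Ligand charges: 4×(+0) from CO and 1×(+0) from phen sum to +0; with overall charge +2, Cr is +2.
Cr sits in group 6; removing 2 electrons leaves Cr²⁺ with 6 − 2 = 4 d electrons.
Electron filling gives t₂g⁴ eg⁰.
CFSE(orbital) = 4×(-0.4Δ_oct) + 0×(0.6Δ_oct) = -1.6Δ_oct; with Δ_oct = 28445 cm⁻¹ that is -45512 cm⁻¹.
Relative to high-spin t₂g³ eg¹ (0 paired), the low-spin configuration has 1 additional pair, contributing +1 × 23160 = +23160 cm⁻¹.
Overall CFSE = -45512 + 23160 = -22352 cm⁻¹.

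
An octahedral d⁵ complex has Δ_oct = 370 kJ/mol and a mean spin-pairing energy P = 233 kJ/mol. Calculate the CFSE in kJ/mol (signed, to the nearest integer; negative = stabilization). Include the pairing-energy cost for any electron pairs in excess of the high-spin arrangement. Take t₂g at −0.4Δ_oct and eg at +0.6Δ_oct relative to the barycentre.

-274

Δ_oct > P, so pairing is preferred: the ground state is low-spin.
Filling d⁵ accordingly: t₂g⁵ eg⁰.
Orbital CFSE = -2.0Δ_oct = -2.0 × 370 = -740 kJ/mol.
Excess pairs vs high-spin: 2 − 0 = 2; pairing cost = +466 kJ/mol.
Net CFSE = -740 + 466 = -274 kJ/mol.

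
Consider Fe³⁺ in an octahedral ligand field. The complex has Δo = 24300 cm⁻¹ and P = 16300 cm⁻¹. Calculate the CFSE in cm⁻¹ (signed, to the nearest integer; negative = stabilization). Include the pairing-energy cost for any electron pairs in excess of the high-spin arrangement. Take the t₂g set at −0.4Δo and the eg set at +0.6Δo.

Group 8 minus oxidation state +3 gives a d⁵ configuration for Fe³⁺.
Since Δo = 24300 cm⁻¹ > P = 16300 cm⁻¹, the complex adopts the low-spin configuration.
Filling d⁵ accordingly: t₂g⁵ eg⁰.
Orbital CFSE = -2.0Δo = -2.0 × 24300 = -48600 cm⁻¹.
Excess pairs vs high-spin: 2 − 0 = 2; pairing cost = +32600 cm⁻¹.
Net CFSE = -48600 + 32600 = -16000 cm⁻¹.

-16000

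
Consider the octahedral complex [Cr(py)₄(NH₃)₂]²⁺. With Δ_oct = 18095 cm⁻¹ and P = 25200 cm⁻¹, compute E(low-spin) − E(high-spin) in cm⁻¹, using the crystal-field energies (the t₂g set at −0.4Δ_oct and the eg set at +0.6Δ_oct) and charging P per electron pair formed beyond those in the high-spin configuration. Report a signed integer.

Ligand charges: 4×(+0) from py and 2×(+0) from NH₃ sum to +0; with overall charge +2, Cr is +2.
Cr is in group 6, so Cr²⁺ is d⁴ (6 − 2 = 4).
High-spin: t₂g³ eg¹, CFSE = -0.6Δ_oct = -10857 cm⁻¹.
For low-spin the configuration is t₂g⁴ eg⁰: orbital energy -1.6 × 18095 = -28952 cm⁻¹, and 1 additional pair relative to high-spin adds 25200 cm⁻¹, giving -3752 cm⁻¹.
E(LS) − E(HS) = -3752 − (-10857) = 7105 cm⁻¹.

7105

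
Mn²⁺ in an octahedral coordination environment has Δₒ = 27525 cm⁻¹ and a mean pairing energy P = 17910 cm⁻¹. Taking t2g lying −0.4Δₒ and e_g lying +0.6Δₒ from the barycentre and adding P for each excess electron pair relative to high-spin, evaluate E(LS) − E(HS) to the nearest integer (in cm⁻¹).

Mn is in group 7, so Mn²⁺ is d⁵ (7 − 2 = 5).
High-spin: t2g^3 e_g^2, CFSE = 0.0Δₒ = 0 cm⁻¹.
Low-spin t2g^5 e_g^0 gives -2.0Δₒ = -55050 cm⁻¹, but forming 2 extra pairs costs 2P = 35820 cm⁻¹, so E(LS) = -55050 + 35820 = -19230 cm⁻¹.
The difference is -19230 − (0) = -19230 cm⁻¹, so low-spin lies lower.

-19230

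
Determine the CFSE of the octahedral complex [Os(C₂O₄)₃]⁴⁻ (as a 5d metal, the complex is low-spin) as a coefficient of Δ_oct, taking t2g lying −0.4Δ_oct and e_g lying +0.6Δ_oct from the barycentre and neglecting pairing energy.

Each C₂O₄²⁻ contributes -2; 3 × (-2) = -6. With overall charge -4, Os is in the +2 oxidation state.
Os²⁺: group 8, so d-count = 8 − 2 = 6.
Configuration: t2g^6 e_g^0.
CFSE = 6(-0.4Δ_oct) + 0(0.6Δ_oct) = -2.4Δ_oct + 0.0Δ_oct = -2.4Δ_oct.

-2.4 Δ_oct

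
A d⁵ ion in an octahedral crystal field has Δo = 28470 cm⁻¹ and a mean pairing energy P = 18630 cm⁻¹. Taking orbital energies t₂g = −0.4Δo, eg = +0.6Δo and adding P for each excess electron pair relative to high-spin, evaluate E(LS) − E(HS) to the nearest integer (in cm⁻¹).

In the high-spin limit (t₂g³ eg²) the orbital term is 0.0Δo = 0 cm⁻¹, with no excess pairing.
For low-spin the configuration is t₂g⁵ eg⁰: orbital energy -2.0 × 28470 = -56940 cm⁻¹, and 2 additional pairs relative to high-spin add 37260 cm⁻¹, giving -19680 cm⁻¹.
E(LS) − E(HS) = -19680 − (0) = -19680 cm⁻¹.

-19680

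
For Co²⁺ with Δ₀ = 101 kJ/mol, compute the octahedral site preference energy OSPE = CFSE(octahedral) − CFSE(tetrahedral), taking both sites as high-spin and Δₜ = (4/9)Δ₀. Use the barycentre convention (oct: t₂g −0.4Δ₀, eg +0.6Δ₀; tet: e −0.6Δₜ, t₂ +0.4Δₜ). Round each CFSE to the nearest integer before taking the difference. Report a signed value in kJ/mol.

Co is in group 9, so Co²⁺ is d⁷ (9 − 2 = 7).
Octahedral high-spin t2g^5 e_g^2: CFSE = -0.8 × 101 = -81 kJ/mol.
Tetrahedral: e^4 t2^3, CFSE = 4(−0.6) + 3(+0.4) = -1.2Δₜ = -1.2 × (4/9) × 101 = -54 kJ/mol.
OSPE = CFSE(oct) − CFSE(tet) = -81 − (-54) = -27 kJ/mol.

-27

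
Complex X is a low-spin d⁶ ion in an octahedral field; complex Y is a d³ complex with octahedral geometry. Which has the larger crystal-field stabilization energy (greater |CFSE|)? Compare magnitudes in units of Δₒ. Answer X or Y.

X

X: t₂g⁶ eg⁰, CFSE = -2.4Δₒ.
Y: t₂g³ eg⁰, CFSE = -1.2Δₒ.
So X has the larger |CFSE|.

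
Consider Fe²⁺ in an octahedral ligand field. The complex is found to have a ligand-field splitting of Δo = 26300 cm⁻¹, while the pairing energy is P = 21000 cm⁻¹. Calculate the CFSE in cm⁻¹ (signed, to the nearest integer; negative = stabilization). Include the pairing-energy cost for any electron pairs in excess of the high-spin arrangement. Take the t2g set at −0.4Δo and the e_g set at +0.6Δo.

Fe²⁺: group 8, so d-count = 8 − 2 = 6.
Here Δo > P (26300 > 21000), so the low-spin state is favoured.
Configuration: t2g^6 e_g^0.
Orbital CFSE = -2.4Δo = -2.4 × 26300 = -63120 cm⁻¹.
Excess pairs vs high-spin: 3 − 1 = 2; pairing cost = +42000 cm⁻¹.
Net CFSE = -63120 + 42000 = -21120 cm⁻¹.

-21120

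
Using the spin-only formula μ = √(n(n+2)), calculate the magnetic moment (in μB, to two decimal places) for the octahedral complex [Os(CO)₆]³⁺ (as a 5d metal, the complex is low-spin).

1.73 μB

CO is neutral, so the +3 overall charge sits on Os: oxidation state +3.
Os³⁺: group 8, so d-count = 8 − 3 = 5.
Configuration: t₂g⁵ eg⁰ → 1 unpaired electron.
μ(spin-only) = √[1(1+2)] = √3 ≈ 1.73 μB.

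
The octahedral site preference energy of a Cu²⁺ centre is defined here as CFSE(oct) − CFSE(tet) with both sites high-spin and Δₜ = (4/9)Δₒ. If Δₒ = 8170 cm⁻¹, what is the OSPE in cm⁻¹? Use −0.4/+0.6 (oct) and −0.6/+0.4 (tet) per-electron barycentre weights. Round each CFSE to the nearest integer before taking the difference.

Cu²⁺: group 11, so d-count = 11 − 2 = 9.
In an octahedral site d⁹ (HS) is t₂g⁶ eg³, giving CFSE(oct) = -0.6Δₒ = -4902 cm⁻¹.
Tetrahedral e⁴ t₂⁵ gives -0.4Δₜ = -0.4 × (4/9) × 8170 = -1452 cm⁻¹.
OSPE = -4902 − (-1452) = -3450 cm⁻¹.

-3450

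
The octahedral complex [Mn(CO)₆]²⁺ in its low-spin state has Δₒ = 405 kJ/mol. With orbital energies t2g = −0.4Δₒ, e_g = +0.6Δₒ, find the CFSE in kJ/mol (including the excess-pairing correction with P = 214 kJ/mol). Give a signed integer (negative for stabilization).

CO is neutral, so the +2 overall charge sits on Mn: oxidation state +2.
Group 7 minus oxidation state +2 gives a d⁵ configuration for Mn²⁺.
Electron filling gives t2g^5 e_g^0.
Orbital CFSE = 5(-0.4) + 0(0.6) = -2.0Δₒ = -2.0 × 405 = -810 kJ/mol.
Relative to high-spin t2g^3 e_g^2 (0 paired), the low-spin configuration has 2 additional pairs, contributing +2 × 214 = +428 kJ/mol.
Overall CFSE = -810 + 428 = -382 kJ/mol.

-382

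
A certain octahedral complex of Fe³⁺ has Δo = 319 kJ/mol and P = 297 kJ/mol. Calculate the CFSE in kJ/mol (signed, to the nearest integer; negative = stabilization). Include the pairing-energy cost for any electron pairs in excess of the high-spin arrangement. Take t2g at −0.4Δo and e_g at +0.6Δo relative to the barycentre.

Fe³⁺: group 8, so d-count = 8 − 3 = 5.
With Δo > P the complex is low-spin.
Configuration: t2g^5 e_g^0.
Orbital CFSE = -2.0Δo = -2.0 × 319 = -638 kJ/mol.
Excess pairs vs high-spin: 2 − 0 = 2; pairing cost = +594 kJ/mol.
Net CFSE = -638 + 594 = -44 kJ/mol.

-44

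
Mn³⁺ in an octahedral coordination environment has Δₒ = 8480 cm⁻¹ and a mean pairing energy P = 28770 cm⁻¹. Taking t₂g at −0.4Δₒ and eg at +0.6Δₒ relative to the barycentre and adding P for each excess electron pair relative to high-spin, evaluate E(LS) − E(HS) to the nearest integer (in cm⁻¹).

Mn³⁺: group 7, so d-count = 7 − 3 = 4.
In the high-spin limit (t₂g³ eg¹) the orbital term is -0.6Δₒ = -5088 cm⁻¹, with no excess pairing.
For low-spin the configuration is t₂g⁴ eg⁰: orbital energy -1.6 × 8480 = -13568 cm⁻¹, and 1 additional pair relative to high-spin adds 28770 cm⁻¹, giving 15202 cm⁻¹.
E(LS) − E(HS) = 15202 − (-5088) = 20290 cm⁻¹.

20290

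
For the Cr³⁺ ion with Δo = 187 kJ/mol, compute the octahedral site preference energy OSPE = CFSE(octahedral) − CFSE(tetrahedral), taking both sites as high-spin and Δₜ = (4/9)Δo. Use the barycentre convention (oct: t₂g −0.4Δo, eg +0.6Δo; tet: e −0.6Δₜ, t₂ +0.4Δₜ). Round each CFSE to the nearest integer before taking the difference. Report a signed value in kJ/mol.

Cr is in group 6, so Cr³⁺ is d³ (6 − 3 = 3).
Octahedral high-spin t₂g³ eg⁰: CFSE = -1.2 × 187 = -224 kJ/mol.
Tetrahedral: e² t₂¹, CFSE = 2(−0.6) + 1(+0.4) = -0.8Δₜ = -0.8 × (4/9) × 187 = -66 kJ/mol.
OSPE = CFSE(oct) − CFSE(tet) = -224 − (-66) = -158 kJ/mol.

-158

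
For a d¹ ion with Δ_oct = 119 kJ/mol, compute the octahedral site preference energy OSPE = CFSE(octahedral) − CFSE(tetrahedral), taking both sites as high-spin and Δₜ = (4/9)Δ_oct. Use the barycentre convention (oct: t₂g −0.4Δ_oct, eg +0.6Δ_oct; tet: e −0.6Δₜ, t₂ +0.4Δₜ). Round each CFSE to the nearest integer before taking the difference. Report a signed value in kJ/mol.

-16

In an octahedral site d¹ (HS) is t2g^1 e_g^0, giving CFSE(oct) = -0.4Δ_oct = -48 kJ/mol.
Tetrahedral: e^1 t2^0, CFSE = 1(−0.6) + 0(+0.4) = -0.6Δₜ = -0.6 × (4/9) × 119 = -32 kJ/mol.
OSPE = CFSE(oct) − CFSE(tet) = -48 − (-32) = -16 kJ/mol.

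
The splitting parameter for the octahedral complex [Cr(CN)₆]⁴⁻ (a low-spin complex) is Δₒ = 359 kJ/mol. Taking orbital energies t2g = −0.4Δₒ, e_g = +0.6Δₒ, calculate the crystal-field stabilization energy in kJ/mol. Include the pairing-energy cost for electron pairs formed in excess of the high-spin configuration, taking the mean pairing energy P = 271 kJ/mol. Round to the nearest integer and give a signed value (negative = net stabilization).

-303

Each CN⁻ contributes -1; 6 × (-1) = -6. With overall charge -4, Cr is in the +2 oxidation state.
Cr is in group 6, so Cr²⁺ is d⁴ (6 − 2 = 4).
Electron filling gives t2g^4 e_g^0.
Orbital CFSE = 4(-0.4) + 0(0.6) = -1.6Δₒ = -1.6 × 359 = -574 kJ/mol.
Pairing penalty: 1 pair vs 0 in the high-spin reference → 1 extra × P = 271 kJ/mol.
Combining: -574 + 271 = -303 kJ/mol.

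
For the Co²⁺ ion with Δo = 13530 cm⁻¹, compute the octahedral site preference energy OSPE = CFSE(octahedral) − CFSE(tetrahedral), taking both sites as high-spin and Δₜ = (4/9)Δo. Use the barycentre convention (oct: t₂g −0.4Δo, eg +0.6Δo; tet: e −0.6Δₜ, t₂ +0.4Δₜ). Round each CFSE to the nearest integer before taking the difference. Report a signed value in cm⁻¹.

Co is in group 9, so Co²⁺ is d⁷ (9 − 2 = 7).
Octahedral (high-spin): t2g^5 e_g^2, CFSE = 5(−0.4) + 2(+0.6) = -0.8Δo = -0.8 × 13530 = -10824 cm⁻¹.
Tetrahedral e^4 t2^3 gives -1.2Δₜ = -1.2 × (4/9) × 13530 = -7216 cm⁻¹.
Subtracting, OSPE = -10824 − (-7216) = -3608 cm⁻¹.

-3608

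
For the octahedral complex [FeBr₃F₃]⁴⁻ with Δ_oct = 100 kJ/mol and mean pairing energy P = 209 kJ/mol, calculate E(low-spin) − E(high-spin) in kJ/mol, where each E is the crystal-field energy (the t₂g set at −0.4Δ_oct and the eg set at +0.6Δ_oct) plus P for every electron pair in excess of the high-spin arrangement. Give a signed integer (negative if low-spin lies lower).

Ligand charges: 3×(-1) from Br⁻ and 3×(-1) from F⁻ sum to -6; with overall charge -4, Fe is +2.
Group 8 minus oxidation state +2 gives a d⁶ configuration for Fe²⁺.
High-spin d⁶ fills as t₂g⁴ eg² with CFSE 4(−0.4) + 2(+0.6) = -0.4Δ_oct = -40 kJ/mol.
Low-spin: t₂g⁶ eg⁰, orbital CFSE = -2.4Δ_oct = -240 kJ/mol; plus 2 excess pairs × P = +418 kJ/mol; total 178 kJ/mol.
E(LS) − E(HS) = 178 − (-40) = 218 kJ/mol.

218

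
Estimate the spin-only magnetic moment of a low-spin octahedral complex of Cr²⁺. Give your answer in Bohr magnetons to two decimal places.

Cr sits in group 6; removing 2 electrons leaves Cr²⁺ with 6 − 2 = 4 d electrons.
Configuration: t₂g⁴ eg⁰ → 2 unpaired electrons.
μ(spin-only) = √[2(2+2)] = √8 ≈ 2.83 Bohr magnetons.

2.83 Bohr magnetons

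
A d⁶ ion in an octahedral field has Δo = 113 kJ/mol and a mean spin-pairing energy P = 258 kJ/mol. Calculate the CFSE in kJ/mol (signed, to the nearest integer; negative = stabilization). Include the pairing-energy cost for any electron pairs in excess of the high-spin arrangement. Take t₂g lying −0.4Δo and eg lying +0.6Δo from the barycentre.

Here Δo < P (113 < 258), so the high-spin state is favoured.
That gives t₂g⁴ eg².
Orbital CFSE = -0.4Δo = -0.4 × 113 = -45 kJ/mol.
High-spin has no excess pairs, so no pairing correction applies.

-45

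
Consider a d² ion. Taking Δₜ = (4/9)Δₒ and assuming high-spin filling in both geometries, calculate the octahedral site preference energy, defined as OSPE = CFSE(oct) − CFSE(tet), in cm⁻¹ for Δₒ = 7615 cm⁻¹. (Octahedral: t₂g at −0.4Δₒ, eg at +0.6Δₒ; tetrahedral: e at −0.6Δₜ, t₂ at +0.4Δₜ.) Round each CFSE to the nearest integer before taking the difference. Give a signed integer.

Octahedral high-spin t₂g² eg⁰: CFSE = -0.8 × 7615 = -6092 cm⁻¹.
Tetrahedral e² t₂⁰ gives -1.2Δₜ = -1.2 × (4/9) × 7615 = -4061 cm⁻¹.
Subtracting, OSPE = -6092 − (-4061) = -2031 cm⁻¹.

-2031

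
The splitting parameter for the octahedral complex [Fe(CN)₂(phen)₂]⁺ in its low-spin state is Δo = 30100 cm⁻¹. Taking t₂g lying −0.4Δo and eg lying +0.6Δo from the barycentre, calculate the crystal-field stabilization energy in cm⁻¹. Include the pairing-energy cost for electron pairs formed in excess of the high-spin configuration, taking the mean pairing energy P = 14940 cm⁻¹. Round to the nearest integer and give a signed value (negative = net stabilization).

Ligand charges: 2×(-1) from CN⁻ and 2×(+0) from phen sum to -2; with overall charge +1, Fe is +3.
Group 8 minus oxidation state +3 gives a d⁵ configuration for Fe³⁺.
Configuration: t₂g⁵ eg⁰.
The orbital stabilization is -2.0Δo = -2.0 × 30100 = -60200 cm⁻¹.
Relative to high-spin t₂g³ eg² (0 paired), the low-spin configuration has 2 additional pairs, contributing +2 × 14940 = +29880 cm⁻¹.
Net CFSE = -60200 + 29880 = -30320 cm⁻¹.

-30320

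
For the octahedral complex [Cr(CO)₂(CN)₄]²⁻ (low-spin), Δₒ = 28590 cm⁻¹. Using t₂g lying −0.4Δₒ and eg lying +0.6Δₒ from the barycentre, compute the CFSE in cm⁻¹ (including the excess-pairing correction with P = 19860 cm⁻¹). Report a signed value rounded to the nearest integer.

-25884

Ligand charges: 2×(+0) from CO and 4×(-1) from CN⁻ sum to -4; with overall charge -2, Cr is +2.
Group 6 minus oxidation state +2 gives a d⁴ configuration for Cr²⁺.
Configuration: t₂g⁴ eg⁰.
Orbital CFSE = 4(-0.4) + 0(0.6) = -1.6Δₒ = -1.6 × 28590 = -45744 cm⁻¹.
Relative to high-spin t₂g³ eg¹ (0 paired), the low-spin configuration has 1 additional pair, contributing +1 × 19860 = +19860 cm⁻¹.
Net CFSE = -45744 + 19860 = -25884 cm⁻¹.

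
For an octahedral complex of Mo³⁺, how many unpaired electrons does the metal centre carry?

Group 6 minus oxidation state +3 gives a d³ configuration for Mo³⁺.
For octahedral d³ the high- and low-spin configurations coincide.
Configuration: t2g^3 e_g^0, giving 3 unpaired electrons.

3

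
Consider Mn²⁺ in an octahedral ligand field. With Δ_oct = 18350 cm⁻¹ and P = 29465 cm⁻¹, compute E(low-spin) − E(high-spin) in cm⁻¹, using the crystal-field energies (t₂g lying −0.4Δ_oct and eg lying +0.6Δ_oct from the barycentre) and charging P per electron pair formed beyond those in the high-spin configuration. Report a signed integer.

Mn²⁺: group 7, so d-count = 7 − 2 = 5.
High-spin: t₂g³ eg², CFSE = 0.0Δ_oct = 0 cm⁻¹.
For low-spin the configuration is t₂g⁵ eg⁰: orbital energy -2.0 × 18350 = -36700 cm⁻¹, and 2 additional pairs relative to high-spin add 58930 cm⁻¹, giving 22230 cm⁻¹.
E(LS) − E(HS) = 22230 − (0) = 22230 cm⁻¹.

22230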